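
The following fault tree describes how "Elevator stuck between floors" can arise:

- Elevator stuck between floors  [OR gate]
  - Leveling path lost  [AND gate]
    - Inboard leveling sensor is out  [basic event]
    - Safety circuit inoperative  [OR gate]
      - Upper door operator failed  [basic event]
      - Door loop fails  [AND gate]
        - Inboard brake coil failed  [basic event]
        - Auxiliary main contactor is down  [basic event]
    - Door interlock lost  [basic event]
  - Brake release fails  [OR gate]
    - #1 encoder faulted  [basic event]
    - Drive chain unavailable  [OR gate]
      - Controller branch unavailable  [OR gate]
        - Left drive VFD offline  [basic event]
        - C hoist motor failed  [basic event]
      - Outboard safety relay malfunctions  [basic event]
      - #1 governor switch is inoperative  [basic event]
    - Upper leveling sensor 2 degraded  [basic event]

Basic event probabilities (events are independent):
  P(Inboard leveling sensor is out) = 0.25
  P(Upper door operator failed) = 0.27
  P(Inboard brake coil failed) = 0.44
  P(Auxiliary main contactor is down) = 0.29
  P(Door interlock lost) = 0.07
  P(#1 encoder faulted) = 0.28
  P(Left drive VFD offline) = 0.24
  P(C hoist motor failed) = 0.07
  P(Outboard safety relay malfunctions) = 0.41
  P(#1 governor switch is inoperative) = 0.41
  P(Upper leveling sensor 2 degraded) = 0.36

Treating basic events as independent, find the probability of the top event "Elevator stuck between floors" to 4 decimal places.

P(Door loop fails) [AND] = 0.44 × 0.29 = 0.127600
P(Safety circuit inoperative) [OR] = 1 − (1−0.27) × (1−0.127600) = 0.363148
P(Leveling path lost) [AND] = 0.25 × 0.363148 × 0.07 = 0.006355
P(Controller branch unavailable) [OR] = 1 − (1−0.24) × (1−0.07) = 0.293200
P(Drive chain unavailable) [OR] = 1 − (1−0.293200) × (1−0.41) × (1−0.41) = 0.753963
P(Brake release fails) [OR] = 1 − (1−0.28) × (1−0.753963) × (1−0.36) = 0.886626
P(Elevator stuck between floors) [OR] = 1 − (1−0.006355) × (1−0.886626) = 0.887346
Rounded to 4 decimal places: P(Elevator stuck between floors) ≈ 0.8873.

0.8873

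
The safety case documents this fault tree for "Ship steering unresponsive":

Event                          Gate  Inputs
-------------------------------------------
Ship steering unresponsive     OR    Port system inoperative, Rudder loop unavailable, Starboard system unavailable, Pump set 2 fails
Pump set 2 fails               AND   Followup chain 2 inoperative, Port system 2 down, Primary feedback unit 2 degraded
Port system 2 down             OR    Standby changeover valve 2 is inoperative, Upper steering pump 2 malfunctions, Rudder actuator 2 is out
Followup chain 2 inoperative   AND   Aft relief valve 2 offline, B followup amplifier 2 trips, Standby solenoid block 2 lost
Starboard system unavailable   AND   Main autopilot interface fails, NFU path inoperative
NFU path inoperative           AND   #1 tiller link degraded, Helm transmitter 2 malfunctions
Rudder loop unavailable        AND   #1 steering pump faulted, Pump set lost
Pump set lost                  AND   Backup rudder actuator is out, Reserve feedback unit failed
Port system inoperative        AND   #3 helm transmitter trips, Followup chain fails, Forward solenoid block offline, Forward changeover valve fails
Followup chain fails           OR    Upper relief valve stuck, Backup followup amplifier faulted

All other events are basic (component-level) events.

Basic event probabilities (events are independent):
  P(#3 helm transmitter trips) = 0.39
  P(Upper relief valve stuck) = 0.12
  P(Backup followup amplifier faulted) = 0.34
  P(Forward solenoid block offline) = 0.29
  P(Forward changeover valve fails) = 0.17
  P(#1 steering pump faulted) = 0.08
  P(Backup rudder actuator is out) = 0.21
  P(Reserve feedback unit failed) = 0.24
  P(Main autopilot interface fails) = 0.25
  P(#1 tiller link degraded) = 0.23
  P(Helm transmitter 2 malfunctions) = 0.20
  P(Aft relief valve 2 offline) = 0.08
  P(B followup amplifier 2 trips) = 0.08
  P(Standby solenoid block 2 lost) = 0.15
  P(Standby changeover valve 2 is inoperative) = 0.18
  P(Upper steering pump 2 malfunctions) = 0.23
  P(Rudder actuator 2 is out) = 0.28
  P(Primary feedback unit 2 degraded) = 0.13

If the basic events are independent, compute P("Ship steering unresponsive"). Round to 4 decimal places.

P(Followup chain fails) [OR] = 1 − (1−0.12) × (1−0.34) = 0.419200
P(Port system inoperative) [AND] = 0.39 × 0.419200 × 0.29 × 0.17 = 0.008060
P(Pump set lost) [AND] = 0.21 × 0.24 = 0.050400
P(Rudder loop unavailable) [AND] = 0.08 × 0.050400 = 0.004032
P(NFU path inoperative) [AND] = 0.23 × 0.20 = 0.046000
P(Starboard system unavailable) [AND] = 0.25 × 0.046000 = 0.011500
P(Followup chain 2 inoperative) [AND] = 0.08 × 0.08 × 0.15 = 0.000960
P(Port system 2 down) [OR] = 1 − (1−0.18) × (1−0.23) × (1−0.28) = 0.545392
P(Pump set 2 fails) [AND] = 0.000960 × 0.545392 × 0.13 = 0.000068
P(Ship steering unresponsive) [OR] = 1 − (1−0.008060) × (1−0.004032) × (1−0.011500) × (1−0.000068) = 0.023487
Rounded to 4 decimal places: P(Ship steering unresponsive) ≈ 0.0235.

0.0235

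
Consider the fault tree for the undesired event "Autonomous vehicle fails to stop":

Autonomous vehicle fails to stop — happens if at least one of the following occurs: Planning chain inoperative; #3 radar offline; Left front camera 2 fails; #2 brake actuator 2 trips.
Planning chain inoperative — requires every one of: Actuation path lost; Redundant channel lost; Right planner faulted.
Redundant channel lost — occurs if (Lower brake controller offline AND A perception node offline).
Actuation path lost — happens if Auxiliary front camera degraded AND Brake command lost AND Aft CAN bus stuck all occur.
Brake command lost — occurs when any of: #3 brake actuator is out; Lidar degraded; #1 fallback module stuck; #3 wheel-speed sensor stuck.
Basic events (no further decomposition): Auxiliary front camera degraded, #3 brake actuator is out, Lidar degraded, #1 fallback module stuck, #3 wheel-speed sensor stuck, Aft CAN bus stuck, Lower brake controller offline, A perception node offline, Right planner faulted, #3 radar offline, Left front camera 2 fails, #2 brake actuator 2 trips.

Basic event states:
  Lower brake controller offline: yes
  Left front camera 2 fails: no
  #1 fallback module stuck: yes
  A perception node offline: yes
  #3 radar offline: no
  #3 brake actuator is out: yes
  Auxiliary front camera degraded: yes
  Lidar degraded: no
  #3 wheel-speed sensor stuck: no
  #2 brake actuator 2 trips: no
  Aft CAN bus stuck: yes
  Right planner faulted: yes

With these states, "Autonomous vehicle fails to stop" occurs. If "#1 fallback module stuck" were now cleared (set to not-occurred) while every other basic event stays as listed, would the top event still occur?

Yes

Counterfactual: set "#1 fallback module stuck" to not occurred.
Brake command lost [OR]: #3 brake actuator is out=occurs, Lidar degraded=not, #1 fallback module stuck=not, #3 wheel-speed sensor stuck=not → at least one input occurs → occurs.
Actuation path lost [AND]: Auxiliary front camera degraded=occurs, Brake command lost=occurs, Aft CAN bus stuck=occurs → all inputs occur → occurs.
Redundant channel lost [AND]: Lower brake controller offline=occurs, A perception node offline=occurs → all inputs occur → occurs.
Planning chain inoperative [AND]: Actuation path lost=occurs, Redundant channel lost=occurs, Right planner faulted=occurs → all inputs occur → occurs.
Autonomous vehicle fails to stop [OR]: Planning chain inoperative=occurs, #3 radar offline=not, Left front camera 2 fails=not, #2 brake actuator 2 trips=not → at least one input occurs → occurs.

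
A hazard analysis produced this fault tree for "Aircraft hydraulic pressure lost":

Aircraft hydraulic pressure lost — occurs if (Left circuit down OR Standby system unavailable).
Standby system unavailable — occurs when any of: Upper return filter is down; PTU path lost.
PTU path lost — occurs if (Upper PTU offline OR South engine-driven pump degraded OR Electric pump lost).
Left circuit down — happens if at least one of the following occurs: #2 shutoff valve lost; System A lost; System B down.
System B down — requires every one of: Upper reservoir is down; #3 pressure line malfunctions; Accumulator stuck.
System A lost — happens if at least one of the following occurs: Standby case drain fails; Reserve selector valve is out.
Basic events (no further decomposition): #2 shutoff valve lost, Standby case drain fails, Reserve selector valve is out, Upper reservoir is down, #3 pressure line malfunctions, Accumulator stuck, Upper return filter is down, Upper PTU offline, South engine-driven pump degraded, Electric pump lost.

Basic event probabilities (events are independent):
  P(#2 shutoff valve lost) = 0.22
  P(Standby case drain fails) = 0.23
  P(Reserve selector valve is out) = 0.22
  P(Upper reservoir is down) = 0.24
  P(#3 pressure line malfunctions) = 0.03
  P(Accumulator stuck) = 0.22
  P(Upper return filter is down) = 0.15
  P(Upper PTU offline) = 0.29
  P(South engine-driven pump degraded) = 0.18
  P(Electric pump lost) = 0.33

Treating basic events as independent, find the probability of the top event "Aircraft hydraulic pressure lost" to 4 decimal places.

P(System A lost) [OR] = 1 − (1−0.23) × (1−0.22) = 0.399400
P(System B down) [AND] = 0.24 × 0.03 × 0.22 = 0.001584
P(Left circuit down) [OR] = 1 − (1−0.22) × (1−0.399400) × (1−0.001584) = 0.532274
P(PTU path lost) [OR] = 1 − (1−0.29) × (1−0.18) × (1−0.33) = 0.609926
P(Standby system unavailable) [OR] = 1 − (1−0.15) × (1−0.609926) = 0.668437
P(Aircraft hydraulic pressure lost) [OR] = 1 − (1−0.532274) × (1−0.668437) = 0.844919
Rounded to 4 decimal places: P(Aircraft hydraulic pressure lost) ≈ 0.8449.

0.8449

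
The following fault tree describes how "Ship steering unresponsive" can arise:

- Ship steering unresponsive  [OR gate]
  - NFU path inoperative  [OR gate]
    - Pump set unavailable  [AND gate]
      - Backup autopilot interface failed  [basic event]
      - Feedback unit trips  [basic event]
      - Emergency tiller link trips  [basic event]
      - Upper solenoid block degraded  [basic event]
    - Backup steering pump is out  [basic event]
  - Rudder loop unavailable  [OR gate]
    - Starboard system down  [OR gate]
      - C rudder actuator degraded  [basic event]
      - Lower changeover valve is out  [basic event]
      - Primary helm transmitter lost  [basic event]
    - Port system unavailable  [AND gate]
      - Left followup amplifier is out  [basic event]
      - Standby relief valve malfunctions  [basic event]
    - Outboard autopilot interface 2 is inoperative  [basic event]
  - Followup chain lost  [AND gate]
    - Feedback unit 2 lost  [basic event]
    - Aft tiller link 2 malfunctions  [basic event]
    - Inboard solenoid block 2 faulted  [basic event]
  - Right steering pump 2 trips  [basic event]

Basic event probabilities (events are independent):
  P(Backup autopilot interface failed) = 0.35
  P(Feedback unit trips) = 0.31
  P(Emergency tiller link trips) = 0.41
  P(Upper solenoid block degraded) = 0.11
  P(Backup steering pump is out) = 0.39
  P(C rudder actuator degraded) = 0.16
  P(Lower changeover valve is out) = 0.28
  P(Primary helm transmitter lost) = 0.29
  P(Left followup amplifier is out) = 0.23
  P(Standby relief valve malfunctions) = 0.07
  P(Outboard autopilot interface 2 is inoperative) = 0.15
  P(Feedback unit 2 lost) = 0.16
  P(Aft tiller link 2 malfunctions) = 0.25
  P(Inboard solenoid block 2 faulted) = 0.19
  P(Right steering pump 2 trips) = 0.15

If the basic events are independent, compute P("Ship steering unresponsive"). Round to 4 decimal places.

P(Pump set unavailable) [AND] = 0.35 × 0.31 × 0.41 × 0.11 = 0.004893
P(NFU path inoperative) [OR] = 1 − (1−0.004893) × (1−0.39) = 0.392985
P(Starboard system down) [OR] = 1 − (1−0.16) × (1−0.28) × (1−0.29) = 0.570592
P(Port system unavailable) [AND] = 0.23 × 0.07 = 0.016100
P(Rudder loop unavailable) [OR] = 1 − (1−0.570592) × (1−0.016100) × (1−0.15) = 0.640880
P(Followup chain lost) [AND] = 0.16 × 0.25 × 0.19 = 0.007600
P(Ship steering unresponsive) [OR] = 1 − (1−0.392985) × (1−0.640880) × (1−0.007600) × (1−0.15) = 0.816116
Rounded to 4 decimal places: P(Ship steering unresponsive) ≈ 0.8161.

0.8161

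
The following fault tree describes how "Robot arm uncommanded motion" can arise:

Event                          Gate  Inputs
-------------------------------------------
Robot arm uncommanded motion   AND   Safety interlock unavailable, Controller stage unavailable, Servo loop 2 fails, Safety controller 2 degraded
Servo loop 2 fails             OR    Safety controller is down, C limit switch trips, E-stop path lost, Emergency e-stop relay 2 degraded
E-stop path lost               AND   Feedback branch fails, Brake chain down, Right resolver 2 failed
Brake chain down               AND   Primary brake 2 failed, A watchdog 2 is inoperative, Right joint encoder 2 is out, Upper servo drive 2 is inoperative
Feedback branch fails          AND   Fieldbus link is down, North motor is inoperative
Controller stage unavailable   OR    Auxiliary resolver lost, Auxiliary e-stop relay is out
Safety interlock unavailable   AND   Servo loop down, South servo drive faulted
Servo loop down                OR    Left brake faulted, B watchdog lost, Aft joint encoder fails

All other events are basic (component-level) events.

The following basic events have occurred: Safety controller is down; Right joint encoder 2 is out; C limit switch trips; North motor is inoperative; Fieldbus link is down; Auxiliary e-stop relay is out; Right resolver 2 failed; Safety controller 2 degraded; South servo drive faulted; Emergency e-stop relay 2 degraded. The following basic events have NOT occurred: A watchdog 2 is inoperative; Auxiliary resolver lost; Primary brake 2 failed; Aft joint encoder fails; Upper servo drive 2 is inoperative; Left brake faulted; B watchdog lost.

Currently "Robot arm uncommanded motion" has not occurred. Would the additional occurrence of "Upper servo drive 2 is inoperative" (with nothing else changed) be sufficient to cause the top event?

No

Counterfactual: set "Upper servo drive 2 is inoperative" to occurred.
Servo loop down [OR]: Left brake faulted=not, B watchdog lost=not, Aft joint encoder fails=not → no input occurs → does not occur.
Safety interlock unavailable [AND]: Servo loop down=not, South servo drive faulted=occurs → not all inputs occur → does not occur.
Controller stage unavailable [OR]: Auxiliary resolver lost=not, Auxiliary e-stop relay is out=occurs → at least one input occurs → occurs.
Feedback branch fails [AND]: Fieldbus link is down=occurs, North motor is inoperative=occurs → all inputs occur → occurs.
Brake chain down [AND]: Primary brake 2 failed=not, A watchdog 2 is inoperative=not, Right joint encoder 2 is out=occurs, Upper servo drive 2 is inoperative=occurs → not all inputs occur → does not occur.
E-stop path lost [AND]: Feedback branch fails=occurs, Brake chain down=not, Right resolver 2 failed=occurs → not all inputs occur → does not occur.
Servo loop 2 fails [OR]: Safety controller is down=occurs, C limit switch trips=occurs, E-stop path lost=not, Emergency e-stop relay 2 degraded=occurs → at least one input occurs → occurs.
Robot arm uncommanded motion [AND]: Safety interlock unavailable=not, Controller stage unavailable=occurs, Servo loop 2 fails=occurs, Safety controller 2 degraded=occurs → not all inputs occur → does not occur.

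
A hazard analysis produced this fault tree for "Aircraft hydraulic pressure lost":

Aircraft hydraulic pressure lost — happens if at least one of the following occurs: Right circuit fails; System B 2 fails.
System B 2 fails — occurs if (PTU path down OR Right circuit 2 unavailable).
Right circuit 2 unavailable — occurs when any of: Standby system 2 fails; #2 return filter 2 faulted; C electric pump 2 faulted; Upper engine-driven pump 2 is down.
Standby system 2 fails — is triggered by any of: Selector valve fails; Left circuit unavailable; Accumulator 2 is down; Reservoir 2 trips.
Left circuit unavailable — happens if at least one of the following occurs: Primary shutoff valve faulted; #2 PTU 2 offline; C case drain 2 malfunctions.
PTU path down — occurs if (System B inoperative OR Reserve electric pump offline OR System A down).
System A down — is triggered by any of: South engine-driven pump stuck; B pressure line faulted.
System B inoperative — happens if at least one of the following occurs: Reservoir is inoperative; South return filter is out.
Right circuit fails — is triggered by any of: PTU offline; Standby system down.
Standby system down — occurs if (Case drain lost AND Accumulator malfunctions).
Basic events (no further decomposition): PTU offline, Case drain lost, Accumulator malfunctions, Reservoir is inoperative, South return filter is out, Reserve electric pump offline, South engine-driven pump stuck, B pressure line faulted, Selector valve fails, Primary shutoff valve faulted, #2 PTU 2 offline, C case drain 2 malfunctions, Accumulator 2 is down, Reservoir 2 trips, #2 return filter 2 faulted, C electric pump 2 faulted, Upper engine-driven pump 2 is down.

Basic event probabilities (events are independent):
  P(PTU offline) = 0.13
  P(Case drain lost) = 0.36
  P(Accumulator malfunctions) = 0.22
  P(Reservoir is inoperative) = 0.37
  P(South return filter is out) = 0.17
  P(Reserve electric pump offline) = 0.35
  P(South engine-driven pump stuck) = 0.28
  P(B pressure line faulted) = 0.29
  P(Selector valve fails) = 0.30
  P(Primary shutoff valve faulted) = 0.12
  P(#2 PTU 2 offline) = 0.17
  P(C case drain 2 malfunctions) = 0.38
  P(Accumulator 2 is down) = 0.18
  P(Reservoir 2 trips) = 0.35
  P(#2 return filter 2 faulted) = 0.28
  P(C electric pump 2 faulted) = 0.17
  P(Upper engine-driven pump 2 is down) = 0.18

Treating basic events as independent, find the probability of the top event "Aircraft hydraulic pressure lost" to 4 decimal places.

0.9885

P(Standby system down) [AND] = 0.36 × 0.22 = 0.079200
P(Right circuit fails) [OR] = 1 − (1−0.13) × (1−0.079200) = 0.198904
P(System B inoperative) [OR] = 1 − (1−0.37) × (1−0.17) = 0.477100
P(System A down) [OR] = 1 − (1−0.28) × (1−0.29) = 0.488800
P(PTU path down) [OR] = 1 − (1−0.477100) × (1−0.35) × (1−0.488800) = 0.826251
P(Left circuit unavailable) [OR] = 1 − (1−0.12) × (1−0.17) × (1−0.38) = 0.547152
P(Standby system 2 fails) [OR] = 1 − (1−0.30) × (1−0.547152) × (1−0.18) × (1−0.35) = 0.831042
P(Right circuit 2 unavailable) [OR] = 1 − (1−0.831042) × (1−0.28) × (1−0.17) × (1−0.18) = 0.917205
P(System B 2 fails) [OR] = 1 − (1−0.826251) × (1−0.917205) = 0.985614
P(Aircraft hydraulic pressure lost) [OR] = 1 − (1−0.198904) × (1−0.985614) = 0.988475
Rounded to 4 decimal places: P(Aircraft hydraulic pressure lost) ≈ 0.9885.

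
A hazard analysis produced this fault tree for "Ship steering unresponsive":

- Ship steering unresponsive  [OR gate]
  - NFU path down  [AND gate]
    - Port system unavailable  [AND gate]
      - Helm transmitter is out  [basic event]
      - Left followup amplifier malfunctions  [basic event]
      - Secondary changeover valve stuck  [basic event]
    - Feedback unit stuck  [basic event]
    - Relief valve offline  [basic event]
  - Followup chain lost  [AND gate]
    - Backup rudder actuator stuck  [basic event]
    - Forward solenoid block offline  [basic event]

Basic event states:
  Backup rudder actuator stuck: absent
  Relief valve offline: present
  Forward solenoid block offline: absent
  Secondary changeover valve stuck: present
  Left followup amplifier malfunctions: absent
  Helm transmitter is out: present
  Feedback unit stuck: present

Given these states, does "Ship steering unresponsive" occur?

No

Port system unavailable [AND]: Helm transmitter is out=occurs, Left followup amplifier malfunctions=not, Secondary changeover valve stuck=occurs → not all inputs occur → does not occur.
NFU path down [AND]: Port system unavailable=not, Feedback unit stuck=occurs, Relief valve offline=occurs → not all inputs occur → does not occur.
Followup chain lost [AND]: Backup rudder actuator stuck=not, Forward solenoid block offline=not → not all inputs occur → does not occur.
Ship steering unresponsive [OR]: NFU path down=not, Followup chain lost=not → no input occurs → does not occur.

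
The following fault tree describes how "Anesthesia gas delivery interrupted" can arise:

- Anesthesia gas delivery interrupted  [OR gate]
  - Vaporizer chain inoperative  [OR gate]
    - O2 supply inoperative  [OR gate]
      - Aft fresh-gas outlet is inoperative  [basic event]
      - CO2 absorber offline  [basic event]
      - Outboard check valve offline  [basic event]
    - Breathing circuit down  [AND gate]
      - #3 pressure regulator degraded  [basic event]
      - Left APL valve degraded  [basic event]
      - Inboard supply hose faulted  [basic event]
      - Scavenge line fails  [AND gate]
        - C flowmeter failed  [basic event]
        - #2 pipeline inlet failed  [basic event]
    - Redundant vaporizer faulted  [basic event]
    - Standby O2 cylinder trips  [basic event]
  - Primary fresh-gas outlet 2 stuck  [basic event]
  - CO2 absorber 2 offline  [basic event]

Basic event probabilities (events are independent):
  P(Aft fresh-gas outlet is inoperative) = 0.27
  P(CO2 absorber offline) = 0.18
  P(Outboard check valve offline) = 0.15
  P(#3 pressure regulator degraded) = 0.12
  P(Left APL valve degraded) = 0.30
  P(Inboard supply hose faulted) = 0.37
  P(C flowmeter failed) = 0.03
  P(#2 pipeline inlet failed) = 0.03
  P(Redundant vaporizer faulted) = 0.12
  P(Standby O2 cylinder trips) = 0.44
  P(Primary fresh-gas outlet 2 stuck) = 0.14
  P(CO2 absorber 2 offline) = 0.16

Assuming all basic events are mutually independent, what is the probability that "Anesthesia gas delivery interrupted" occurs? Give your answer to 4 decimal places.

P(O2 supply inoperative) [OR] = 1 − (1−0.27) × (1−0.18) × (1−0.15) = 0.491190
P(Scavenge line fails) [AND] = 0.03 × 0.03 = 0.000900
P(Breathing circuit down) [AND] = 0.12 × 0.30 × 0.37 × 0.000900 = 0.000012
P(Vaporizer chain inoperative) [OR] = 1 − (1−0.491190) × (1−0.000012) × (1−0.12) × (1−0.44) = 0.749261
P(Anesthesia gas delivery interrupted) [OR] = 1 − (1−0.749261) × (1−0.14) × (1−0.16) = 0.818866
Rounded to 4 decimal places: P(Anesthesia gas delivery interrupted) ≈ 0.8189.

0.8189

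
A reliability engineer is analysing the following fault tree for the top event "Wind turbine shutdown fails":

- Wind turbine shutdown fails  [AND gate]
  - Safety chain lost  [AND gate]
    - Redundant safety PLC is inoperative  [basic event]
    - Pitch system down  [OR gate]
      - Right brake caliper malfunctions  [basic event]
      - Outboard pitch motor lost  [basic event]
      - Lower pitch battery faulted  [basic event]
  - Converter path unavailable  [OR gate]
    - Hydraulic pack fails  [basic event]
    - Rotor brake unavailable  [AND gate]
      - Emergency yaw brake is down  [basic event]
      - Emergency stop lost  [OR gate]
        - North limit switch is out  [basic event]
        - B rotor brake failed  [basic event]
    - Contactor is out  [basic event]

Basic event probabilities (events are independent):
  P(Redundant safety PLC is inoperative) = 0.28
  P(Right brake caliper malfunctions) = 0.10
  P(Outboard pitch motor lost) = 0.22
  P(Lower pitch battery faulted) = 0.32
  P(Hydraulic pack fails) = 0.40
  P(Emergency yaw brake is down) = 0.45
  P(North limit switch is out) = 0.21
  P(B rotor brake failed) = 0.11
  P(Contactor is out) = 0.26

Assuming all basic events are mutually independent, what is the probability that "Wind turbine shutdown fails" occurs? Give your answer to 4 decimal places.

P(Pitch system down) [OR] = 1 − (1−0.10) × (1−0.22) × (1−0.32) = 0.522640
P(Safety chain lost) [AND] = 0.28 × 0.522640 = 0.146339
P(Emergency stop lost) [OR] = 1 − (1−0.21) × (1−0.11) = 0.296900
P(Rotor brake unavailable) [AND] = 0.45 × 0.296900 = 0.133605
P(Converter path unavailable) [OR] = 1 − (1−0.40) × (1−0.133605) × (1−0.26) = 0.615321
P(Wind turbine shutdown fails) [AND] = 0.146339 × 0.615321 = 0.090045
Rounded to 4 decimal places: P(Wind turbine shutdown fails) ≈ 0.0900.

0.0900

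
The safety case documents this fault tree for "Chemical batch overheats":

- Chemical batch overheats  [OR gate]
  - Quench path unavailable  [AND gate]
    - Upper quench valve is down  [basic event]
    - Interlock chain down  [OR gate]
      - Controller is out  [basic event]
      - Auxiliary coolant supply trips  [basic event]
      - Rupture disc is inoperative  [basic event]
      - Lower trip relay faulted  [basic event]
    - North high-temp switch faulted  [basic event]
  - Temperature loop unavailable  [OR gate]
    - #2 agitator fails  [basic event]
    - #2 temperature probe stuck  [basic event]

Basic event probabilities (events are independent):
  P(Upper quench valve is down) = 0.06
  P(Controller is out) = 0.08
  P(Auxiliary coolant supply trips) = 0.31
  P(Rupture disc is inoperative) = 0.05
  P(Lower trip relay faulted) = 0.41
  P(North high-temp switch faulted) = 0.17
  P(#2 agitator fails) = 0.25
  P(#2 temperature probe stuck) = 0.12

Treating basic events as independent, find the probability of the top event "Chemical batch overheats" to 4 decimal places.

P(Interlock chain down) [OR] = 1 − (1−0.08) × (1−0.31) × (1−0.05) × (1−0.41) = 0.644195
P(Quench path unavailable) [AND] = 0.06 × 0.644195 × 0.17 = 0.006571
P(Temperature loop unavailable) [OR] = 1 − (1−0.25) × (1−0.12) = 0.340000
P(Chemical batch overheats) [OR] = 1 − (1−0.006571) × (1−0.340000) = 0.344337
Rounded to 4 decimal places: P(Chemical batch overheats) ≈ 0.3443.

0.3443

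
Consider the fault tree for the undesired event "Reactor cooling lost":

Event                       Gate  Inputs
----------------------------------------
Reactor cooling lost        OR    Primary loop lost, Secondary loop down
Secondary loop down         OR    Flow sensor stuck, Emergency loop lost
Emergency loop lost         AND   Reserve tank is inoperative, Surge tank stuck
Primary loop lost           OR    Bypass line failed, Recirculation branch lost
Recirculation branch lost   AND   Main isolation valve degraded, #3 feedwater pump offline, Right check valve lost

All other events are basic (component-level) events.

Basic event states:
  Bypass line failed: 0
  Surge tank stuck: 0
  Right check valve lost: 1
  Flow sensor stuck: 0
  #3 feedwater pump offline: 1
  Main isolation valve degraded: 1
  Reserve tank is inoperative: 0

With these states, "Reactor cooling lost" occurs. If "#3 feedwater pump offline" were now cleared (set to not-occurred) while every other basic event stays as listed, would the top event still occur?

No

Counterfactual: set "#3 feedwater pump offline" to not occurred.
Recirculation branch lost [AND]: Main isolation valve degraded=occurs, #3 feedwater pump offline=not, Right check valve lost=occurs → not all inputs occur → does not occur.
Primary loop lost [OR]: Bypass line failed=not, Recirculation branch lost=not → no input occurs → does not occur.
Emergency loop lost [AND]: Reserve tank is inoperative=not, Surge tank stuck=not → not all inputs occur → does not occur.
Secondary loop down [OR]: Flow sensor stuck=not, Emergency loop lost=not → no input occurs → does not occur.
Reactor cooling lost [OR]: Primary loop lost=not, Secondary loop down=not → no input occurs → does not occur.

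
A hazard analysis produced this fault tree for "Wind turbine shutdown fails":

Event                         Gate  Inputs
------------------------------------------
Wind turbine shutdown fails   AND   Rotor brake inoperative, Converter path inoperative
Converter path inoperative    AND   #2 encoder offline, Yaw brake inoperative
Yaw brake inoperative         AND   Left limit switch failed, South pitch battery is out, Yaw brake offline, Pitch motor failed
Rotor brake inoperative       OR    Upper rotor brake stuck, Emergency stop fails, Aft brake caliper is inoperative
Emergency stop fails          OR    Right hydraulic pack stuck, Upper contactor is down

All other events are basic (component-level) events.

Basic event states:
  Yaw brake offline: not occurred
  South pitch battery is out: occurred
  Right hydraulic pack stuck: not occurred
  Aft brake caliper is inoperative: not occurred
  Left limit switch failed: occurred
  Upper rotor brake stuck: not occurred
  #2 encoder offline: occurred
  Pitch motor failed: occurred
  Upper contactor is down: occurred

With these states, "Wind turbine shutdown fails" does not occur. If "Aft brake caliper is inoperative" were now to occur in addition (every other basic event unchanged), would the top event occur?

Counterfactual: set "Aft brake caliper is inoperative" to occurred.
Emergency stop fails [OR]: Right hydraulic pack stuck=not, Upper contactor is down=occurs → at least one input occurs → occurs.
Rotor brake inoperative [OR]: Upper rotor brake stuck=not, Emergency stop fails=occurs, Aft brake caliper is inoperative=occurs → at least one input occurs → occurs.
Yaw brake inoperative [AND]: Left limit switch failed=occurs, South pitch battery is out=occurs, Yaw brake offline=not, Pitch motor failed=occurs → not all inputs occur → does not occur.
Converter path inoperative [AND]: #2 encoder offline=occurs, Yaw brake inoperative=not → not all inputs occur → does not occur.
Wind turbine shutdown fails [AND]: Rotor brake inoperative=occurs, Converter path inoperative=not → not all inputs occur → does not occur.

No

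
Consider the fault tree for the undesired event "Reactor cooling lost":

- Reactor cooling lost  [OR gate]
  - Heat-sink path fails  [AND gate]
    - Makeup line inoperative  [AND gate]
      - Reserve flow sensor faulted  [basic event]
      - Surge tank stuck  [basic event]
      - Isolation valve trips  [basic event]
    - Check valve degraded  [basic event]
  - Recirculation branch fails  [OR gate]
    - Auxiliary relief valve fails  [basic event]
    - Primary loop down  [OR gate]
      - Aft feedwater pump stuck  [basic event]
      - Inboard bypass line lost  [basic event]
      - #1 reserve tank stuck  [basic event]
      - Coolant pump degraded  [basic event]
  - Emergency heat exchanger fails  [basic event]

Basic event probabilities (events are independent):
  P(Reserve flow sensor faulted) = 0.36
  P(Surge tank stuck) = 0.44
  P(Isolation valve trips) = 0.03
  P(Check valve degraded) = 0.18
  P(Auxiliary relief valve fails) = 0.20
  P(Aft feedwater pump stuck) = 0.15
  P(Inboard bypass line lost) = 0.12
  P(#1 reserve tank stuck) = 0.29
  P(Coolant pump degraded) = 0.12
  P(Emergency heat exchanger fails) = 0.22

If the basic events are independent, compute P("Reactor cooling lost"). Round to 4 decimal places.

P(Makeup line inoperative) [AND] = 0.36 × 0.44 × 0.03 = 0.004752
P(Heat-sink path fails) [AND] = 0.004752 × 0.18 = 0.000855
P(Primary loop down) [OR] = 1 − (1−0.15) × (1−0.12) × (1−0.29) × (1−0.12) = 0.532650
P(Recirculation branch fails) [OR] = 1 − (1−0.20) × (1−0.532650) = 0.626120
P(Reactor cooling lost) [OR] = 1 − (1−0.000855) × (1−0.626120) × (1−0.22) = 0.708623
Rounded to 4 decimal places: P(Reactor cooling lost) ≈ 0.7086.

0.7086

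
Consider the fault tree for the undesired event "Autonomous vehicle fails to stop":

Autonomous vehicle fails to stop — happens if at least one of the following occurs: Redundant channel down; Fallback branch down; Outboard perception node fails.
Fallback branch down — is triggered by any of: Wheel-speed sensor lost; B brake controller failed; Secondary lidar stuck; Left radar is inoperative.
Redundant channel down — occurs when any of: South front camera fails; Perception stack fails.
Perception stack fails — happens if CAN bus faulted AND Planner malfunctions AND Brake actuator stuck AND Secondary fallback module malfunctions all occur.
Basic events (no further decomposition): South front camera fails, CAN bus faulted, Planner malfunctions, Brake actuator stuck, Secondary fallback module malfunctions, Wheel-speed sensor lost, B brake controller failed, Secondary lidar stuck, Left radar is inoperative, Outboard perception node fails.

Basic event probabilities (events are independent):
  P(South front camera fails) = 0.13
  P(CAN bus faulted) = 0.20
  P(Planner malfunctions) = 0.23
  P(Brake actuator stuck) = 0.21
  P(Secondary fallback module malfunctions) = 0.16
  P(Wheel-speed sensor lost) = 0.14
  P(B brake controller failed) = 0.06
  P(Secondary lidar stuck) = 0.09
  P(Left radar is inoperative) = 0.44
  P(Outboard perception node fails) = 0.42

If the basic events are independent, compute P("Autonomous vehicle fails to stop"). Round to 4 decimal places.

0.7924

P(Perception stack fails) [AND] = 0.20 × 0.23 × 0.21 × 0.16 = 0.001546
P(Redundant channel down) [OR] = 1 − (1−0.13) × (1−0.001546) = 0.131345
P(Fallback branch down) [OR] = 1 − (1−0.14) × (1−0.06) × (1−0.09) × (1−0.44) = 0.588039
P(Autonomous vehicle fails to stop) [OR] = 1 − (1−0.131345) × (1−0.588039) × (1−0.42) = 0.792446
Rounded to 4 decimal places: P(Autonomous vehicle fails to stop) ≈ 0.7924.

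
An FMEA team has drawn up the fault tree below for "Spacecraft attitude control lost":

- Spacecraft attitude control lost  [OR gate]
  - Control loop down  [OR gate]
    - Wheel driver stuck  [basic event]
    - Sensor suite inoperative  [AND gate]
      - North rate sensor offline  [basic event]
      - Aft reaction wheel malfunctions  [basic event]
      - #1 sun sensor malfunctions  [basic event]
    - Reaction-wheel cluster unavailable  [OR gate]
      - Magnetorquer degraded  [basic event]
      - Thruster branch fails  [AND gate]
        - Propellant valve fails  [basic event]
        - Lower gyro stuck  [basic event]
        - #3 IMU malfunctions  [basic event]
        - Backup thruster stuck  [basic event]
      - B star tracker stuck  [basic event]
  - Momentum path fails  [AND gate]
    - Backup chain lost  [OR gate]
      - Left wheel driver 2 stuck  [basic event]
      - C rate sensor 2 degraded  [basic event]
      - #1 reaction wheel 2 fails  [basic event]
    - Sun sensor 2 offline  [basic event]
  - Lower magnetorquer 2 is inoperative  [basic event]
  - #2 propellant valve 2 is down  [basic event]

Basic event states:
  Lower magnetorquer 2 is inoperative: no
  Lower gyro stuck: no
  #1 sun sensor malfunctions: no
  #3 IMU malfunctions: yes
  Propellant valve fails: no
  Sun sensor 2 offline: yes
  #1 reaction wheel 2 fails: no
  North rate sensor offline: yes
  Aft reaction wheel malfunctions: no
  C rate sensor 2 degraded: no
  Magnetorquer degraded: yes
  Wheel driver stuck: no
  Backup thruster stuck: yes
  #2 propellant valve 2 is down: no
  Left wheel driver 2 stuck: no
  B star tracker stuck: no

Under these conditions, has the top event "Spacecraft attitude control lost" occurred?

Yes

Sensor suite inoperative [AND]: North rate sensor offline=occurs, Aft reaction wheel malfunctions=not, #1 sun sensor malfunctions=not → not all inputs occur → does not occur.
Thruster branch fails [AND]: Propellant valve fails=not, Lower gyro stuck=not, #3 IMU malfunctions=occurs, Backup thruster stuck=occurs → not all inputs occur → does not occur.
Reaction-wheel cluster unavailable [OR]: Magnetorquer degraded=occurs, Thruster branch fails=not, B star tracker stuck=not → at least one input occurs → occurs.
Control loop down [OR]: Wheel driver stuck=not, Sensor suite inoperative=not, Reaction-wheel cluster unavailable=occurs → at least one input occurs → occurs.
Backup chain lost [OR]: Left wheel driver 2 stuck=not, C rate sensor 2 degraded=not, #1 reaction wheel 2 fails=not → no input occurs → does not occur.
Momentum path fails [AND]: Backup chain lost=not, Sun sensor 2 offline=occurs → not all inputs occur → does not occur.
Spacecraft attitude control lost [OR]: Control loop down=occurs, Momentum path fails=not, Lower magnetorquer 2 is inoperative=not, #2 propellant valve 2 is down=not → at least one input occurs → occurs.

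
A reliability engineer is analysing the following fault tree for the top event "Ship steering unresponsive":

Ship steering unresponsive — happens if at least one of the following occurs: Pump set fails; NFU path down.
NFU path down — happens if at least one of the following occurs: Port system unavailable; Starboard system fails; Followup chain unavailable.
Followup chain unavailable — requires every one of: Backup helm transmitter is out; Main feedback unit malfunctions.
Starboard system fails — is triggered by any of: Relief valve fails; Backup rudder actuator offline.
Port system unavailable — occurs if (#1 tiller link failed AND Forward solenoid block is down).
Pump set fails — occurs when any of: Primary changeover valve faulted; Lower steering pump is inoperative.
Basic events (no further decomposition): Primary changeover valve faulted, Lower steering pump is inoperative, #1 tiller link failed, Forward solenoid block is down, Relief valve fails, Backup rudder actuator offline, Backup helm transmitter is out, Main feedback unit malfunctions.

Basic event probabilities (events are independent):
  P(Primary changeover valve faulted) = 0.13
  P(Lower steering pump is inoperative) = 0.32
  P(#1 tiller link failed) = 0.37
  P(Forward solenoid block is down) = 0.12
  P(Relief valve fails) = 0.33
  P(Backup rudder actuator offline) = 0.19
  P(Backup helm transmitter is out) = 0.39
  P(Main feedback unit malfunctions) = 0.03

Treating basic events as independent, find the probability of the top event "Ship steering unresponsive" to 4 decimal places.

0.6968

P(Pump set fails) [OR] = 1 − (1−0.13) × (1−0.32) = 0.408400
P(Port system unavailable) [AND] = 0.37 × 0.12 = 0.044400
P(Starboard system fails) [OR] = 1 − (1−0.33) × (1−0.19) = 0.457300
P(Followup chain unavailable) [AND] = 0.39 × 0.03 = 0.011700
P(NFU path down) [OR] = 1 − (1−0.044400) × (1−0.457300) × (1−0.011700) = 0.487464
P(Ship steering unresponsive) [OR] = 1 − (1−0.408400) × (1−0.487464) = 0.696784
Rounded to 4 decimal places: P(Ship steering unresponsive) ≈ 0.6968.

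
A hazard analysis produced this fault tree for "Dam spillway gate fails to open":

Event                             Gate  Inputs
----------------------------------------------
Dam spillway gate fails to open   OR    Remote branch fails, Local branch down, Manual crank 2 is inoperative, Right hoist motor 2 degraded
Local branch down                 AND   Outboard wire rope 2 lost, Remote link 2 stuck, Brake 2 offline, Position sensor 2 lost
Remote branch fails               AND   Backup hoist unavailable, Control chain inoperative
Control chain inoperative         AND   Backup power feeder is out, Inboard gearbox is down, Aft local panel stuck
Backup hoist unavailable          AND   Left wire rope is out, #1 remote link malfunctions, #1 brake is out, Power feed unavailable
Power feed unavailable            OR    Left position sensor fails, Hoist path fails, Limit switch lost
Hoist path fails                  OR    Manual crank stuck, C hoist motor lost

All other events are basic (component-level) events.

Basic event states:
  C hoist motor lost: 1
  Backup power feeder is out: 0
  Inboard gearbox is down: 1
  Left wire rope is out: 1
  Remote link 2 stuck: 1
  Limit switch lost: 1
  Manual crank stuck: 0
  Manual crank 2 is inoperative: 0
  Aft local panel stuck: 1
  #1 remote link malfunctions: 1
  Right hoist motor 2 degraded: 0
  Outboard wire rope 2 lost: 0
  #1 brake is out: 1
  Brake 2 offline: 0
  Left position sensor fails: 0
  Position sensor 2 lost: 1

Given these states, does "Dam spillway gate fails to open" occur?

Hoist path fails [OR]: Manual crank stuck=not, C hoist motor lost=occurs → at least one input occurs → occurs.
Power feed unavailable [OR]: Left position sensor fails=not, Hoist path fails=occurs, Limit switch lost=occurs → at least one input occurs → occurs.
Backup hoist unavailable [AND]: Left wire rope is out=occurs, #1 remote link malfunctions=occurs, #1 brake is out=occurs, Power feed unavailable=occurs → all inputs occur → occurs.
Control chain inoperative [AND]: Backup power feeder is out=not, Inboard gearbox is down=occurs, Aft local panel stuck=occurs → not all inputs occur → does not occur.
Remote branch fails [AND]: Backup hoist unavailable=occurs, Control chain inoperative=not → not all inputs occur → does not occur.
Local branch down [AND]: Outboard wire rope 2 lost=not, Remote link 2 stuck=occurs, Brake 2 offline=not, Position sensor 2 lost=occurs → not all inputs occur → does not occur.
Dam spillway gate fails to open [OR]: Remote branch fails=not, Local branch down=not, Manual crank 2 is inoperative=not, Right hoist motor 2 degraded=not → no input occurs → does not occur.

No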